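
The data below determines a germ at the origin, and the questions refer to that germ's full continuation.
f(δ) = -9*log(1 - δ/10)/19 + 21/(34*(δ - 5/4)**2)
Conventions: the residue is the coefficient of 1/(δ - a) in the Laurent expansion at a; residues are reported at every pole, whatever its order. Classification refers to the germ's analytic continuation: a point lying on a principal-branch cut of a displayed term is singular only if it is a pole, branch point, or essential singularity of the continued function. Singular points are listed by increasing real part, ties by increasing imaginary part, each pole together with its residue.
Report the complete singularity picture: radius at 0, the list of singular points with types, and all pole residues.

Radius of convergence at 0: 5/4.
At 5/4: a pole of order 2; residue 0.
At 10: a logarithmic branch point.

Denominator factor (δ - 5/4)^2: pole of order 2 at 5/4, modulus 5/4.
Branch term (-9/19)*log(1 - δ/(10)): its argument vanishes at δ = 10, a logarithmic branch point, modulus 10.
The radius of convergence is the smallest modulus among the singular points: 5/4.
The branch term is analytic at 5/4 and contributes nothing to the residue; only the rational part matters.
At the order-2 pole 5/4 set g(δ) = (δ - (5/4))^2*(rational part) = 21/34.
Order-2 pole: residue = g'(a); g'(5/4) = 0, so the residue is 0.
List the singular points by increasing real part (a conjugate pair: the negative imaginary part first).


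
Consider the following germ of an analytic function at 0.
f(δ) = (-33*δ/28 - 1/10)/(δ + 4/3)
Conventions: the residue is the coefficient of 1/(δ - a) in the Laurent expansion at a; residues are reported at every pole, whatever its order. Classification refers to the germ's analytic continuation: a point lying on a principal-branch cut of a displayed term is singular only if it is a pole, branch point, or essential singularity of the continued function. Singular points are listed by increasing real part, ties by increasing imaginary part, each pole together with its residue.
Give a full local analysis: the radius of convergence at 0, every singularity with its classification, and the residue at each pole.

Denominator factor (δ + 4/3): pole of order 1 at -4/3, modulus 4/3.
The radius of convergence is the smallest modulus among the singular points: 4/3.
At the order-1 pole -4/3 set g(δ) = (δ - (-4/3))*f(δ) = -33*δ/28 - 1/10.
Simple pole: residue = g(a) at a = -4/3, which is 103/70.

Radius of convergence at 0: 4/3.
At -4/3: a pole of order 1; residue 103/70.


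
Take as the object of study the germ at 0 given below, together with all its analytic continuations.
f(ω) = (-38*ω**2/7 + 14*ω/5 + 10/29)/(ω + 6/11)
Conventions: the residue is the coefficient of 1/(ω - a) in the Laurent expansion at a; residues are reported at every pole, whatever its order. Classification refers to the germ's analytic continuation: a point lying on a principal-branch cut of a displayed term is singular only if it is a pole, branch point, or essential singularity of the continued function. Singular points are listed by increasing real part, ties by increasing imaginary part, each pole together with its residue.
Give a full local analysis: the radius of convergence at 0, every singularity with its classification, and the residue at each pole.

Radius of convergence at 0: 6/11.
At -6/11: a pole of order 1; residue -343582/122815.

Denominator factor (ω + 6/11): pole of order 1 at -6/11, modulus 6/11.
The radius of convergence is the smallest modulus among the singular points: 6/11.
At the order-1 pole -6/11 set g(ω) = (ω - (-6/11))*f(ω) = -38*ω**2/7 + 14*ω/5 + 10/29.
Simple pole: residue = g(a) at a = -6/11, which is -343582/122815.


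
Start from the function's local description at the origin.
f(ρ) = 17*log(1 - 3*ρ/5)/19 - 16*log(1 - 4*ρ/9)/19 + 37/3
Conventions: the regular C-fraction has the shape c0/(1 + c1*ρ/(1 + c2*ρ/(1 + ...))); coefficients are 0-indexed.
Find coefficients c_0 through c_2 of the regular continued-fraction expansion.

Taylor coefficients (expand at 0): a_0 = 37/3, a_1 = -139/855, a_2 = -5993/76950.
c0 = a_0 = 37/3. Peel one level at a time: if S = 1 + c*ρ/S' with S'(0) = 1, then c is the ρ-coefficient of S and S' = c*ρ/(S - 1).
S_1 = c0/f = 1 + (139/10545)*ρ + (865801/133436430)*ρ^2 + ...; c1 = 139/10545.
S_2 = c1*ρ/(S_1 - 1) = 1 + (-865801/1758906)*ρ + ...; c2 = -865801/1758906.

The regular C-fraction coefficients are [37/3, 139/10545, -865801/1758906].


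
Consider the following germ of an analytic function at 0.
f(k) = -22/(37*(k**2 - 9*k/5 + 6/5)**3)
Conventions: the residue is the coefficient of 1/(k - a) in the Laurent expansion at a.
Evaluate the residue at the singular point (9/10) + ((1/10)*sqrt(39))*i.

The factor k**2 - 9*k/5 + 6/5 splits as (k - a)(k - a') with a = (9/10) + ((1/10)*sqrt(39))*i, a' = (9/10) - ((1/10)*sqrt(39))*i. At the order-3 pole a set g(k) = (k - a)^3*f(k) = [-22/37] / (k - a')^3.
Order-3 pole: residue = g''(a)/2; g''((9/10) + ((1/10)*sqrt(39))*i) = ((275000/731601)*sqrt(39))*i, so the residue is ((137500/731601)*sqrt(39))*i.

The residue is ((137500/731601)*sqrt(39))*i.


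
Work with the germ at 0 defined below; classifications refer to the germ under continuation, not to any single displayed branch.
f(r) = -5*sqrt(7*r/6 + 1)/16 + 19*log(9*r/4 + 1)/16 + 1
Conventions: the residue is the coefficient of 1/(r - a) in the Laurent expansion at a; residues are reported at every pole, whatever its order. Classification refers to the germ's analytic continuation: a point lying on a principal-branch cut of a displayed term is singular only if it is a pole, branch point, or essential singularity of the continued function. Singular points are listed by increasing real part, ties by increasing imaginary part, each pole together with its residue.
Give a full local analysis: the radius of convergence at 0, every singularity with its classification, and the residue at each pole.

Branch term (19/16)*log(1 - r/(-4/9)): its argument vanishes at r = -4/9, a logarithmic branch point, modulus 4/9.
Branch term (-5/16)*sqrt(1 - r/(-6/7)): its argument vanishes at r = -6/7, a square-root branch point, modulus 6/7.
The radius of convergence is the smallest modulus among the singular points: 4/9.
List the singular points by increasing real part (a conjugate pair: the negative imaginary part first).

Radius of convergence at 0: 4/9.
At -6/7: an algebraic (square-root) branch point.
At -4/9: a logarithmic branch point.


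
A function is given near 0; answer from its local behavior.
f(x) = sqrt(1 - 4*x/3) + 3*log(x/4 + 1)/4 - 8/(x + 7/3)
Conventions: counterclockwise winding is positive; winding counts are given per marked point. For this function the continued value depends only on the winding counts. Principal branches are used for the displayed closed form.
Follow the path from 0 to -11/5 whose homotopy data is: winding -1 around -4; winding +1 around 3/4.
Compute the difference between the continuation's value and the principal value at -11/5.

The rational part is single-valued and drops out of the difference; each branch term changes only by its own monodromy.
(1)*sqrt(1 - x/(3/4)): winding +1 is odd, the square root flips sign, contributing -2*(1)*sqrt(1 - (-11/5)/(3/4)) = -2*(1)*sqrt(59/15) = -(2/15)*sqrt(885).
(3/4)*log(1 - x/(-4)): each positive loop around -4 adds 2*pi*i to the log, so winding -1 contributes (3/4)*(-1)*2*pi*i = -(3/2)*pi*i.
Summing the contributions at x = -11/5 gives (-(2/15)*sqrt(885)) - ((3/2)*pi)*i.

Continued minus principal equals (-(2/15)*sqrt(885)) - ((3/2)*pi)*i.


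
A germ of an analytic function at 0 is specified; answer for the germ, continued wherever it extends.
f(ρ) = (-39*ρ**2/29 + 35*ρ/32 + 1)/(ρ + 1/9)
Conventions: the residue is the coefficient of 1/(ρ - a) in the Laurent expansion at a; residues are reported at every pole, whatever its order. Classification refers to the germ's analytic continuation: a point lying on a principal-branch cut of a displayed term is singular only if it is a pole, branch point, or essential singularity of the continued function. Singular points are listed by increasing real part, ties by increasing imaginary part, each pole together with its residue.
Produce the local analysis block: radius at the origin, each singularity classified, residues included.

Denominator factor (ρ + 1/9): pole of order 1 at -1/9, modulus 1/9.
The radius of convergence is the smallest modulus among the singular points: 1/9.
At the order-1 pole -1/9 set g(ρ) = (ρ - (-1/9))*f(ρ) = -39*ρ**2/29 + 35*ρ/32 + 1.
Simple pole: residue = g(a) at a = -1/9, which is 21595/25056.

Radius of convergence at 0: 1/9.
At -1/9: a pole of order 1; residue 21595/25056.


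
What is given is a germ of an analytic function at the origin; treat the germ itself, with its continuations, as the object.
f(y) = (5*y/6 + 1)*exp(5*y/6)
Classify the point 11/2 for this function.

The point is a regular point.

There is no denominator, hence no pole anywhere.
The factor exp(5*y/6) is entire.
So the germ continues analytically to 11/2.


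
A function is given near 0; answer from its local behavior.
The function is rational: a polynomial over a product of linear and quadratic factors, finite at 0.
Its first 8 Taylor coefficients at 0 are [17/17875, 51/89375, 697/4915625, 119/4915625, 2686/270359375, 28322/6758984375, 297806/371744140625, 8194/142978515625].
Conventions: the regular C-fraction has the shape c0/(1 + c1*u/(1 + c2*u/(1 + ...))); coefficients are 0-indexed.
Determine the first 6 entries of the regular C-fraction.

Taylor coefficients (read off): a_0 = 17/17875, a_1 = 51/89375, a_2 = 697/4915625, a_3 = 119/4915625, a_4 = 2686/270359375, a_5 = 28322/6758984375.
c0 = a_0 = 17/17875. Peel one level at a time: if S = 1 + c*u/S' with S'(0) = 1, then c is the u-coefficient of S and S' = c*u/(S - 1).
S_1 = c0/f = 1 + (-3/5)*u + (58/275)*u^2 + ...; c1 = -3/5.
S_2 = c1*u/(S_1 - 1) = 1 + (58/165)*u + (526/27225)*u^2 + ...; c2 = 58/165.
S_3 = c2*u/(S_2 - 1) = 1 + (-263/4785)*u + (1523/42050)*u^2 + ...; c3 = -263/4785.
S_4 = c3*u/(S_3 - 1) = 1 + (50259/76270)*u + (2858823/6916900)*u^2 + ...; c4 = 50259/76270.
S_5 = c4*u/(S_4 - 1) = 1 + (-2512299/4005490)*u + ...; c5 = -2512299/4005490.

The regular C-fraction coefficients are [17/17875, -3/5, 58/165, -263/4785, 50259/76270, -2512299/4005490].


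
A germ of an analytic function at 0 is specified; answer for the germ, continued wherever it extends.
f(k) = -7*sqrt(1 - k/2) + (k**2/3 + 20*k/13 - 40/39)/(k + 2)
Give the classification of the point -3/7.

The point is a regular point.

Denominator factors: k + 2 = 11/7 at k = -3/7 — none vanishes.
Branch term sqrt(1 - k/(2)): argument at -3/7 is 17/14, nonzero, so -3/7 is not its branch point (a point on a principal cut is still regular for the continued germ).
So the germ continues analytically to -3/7.


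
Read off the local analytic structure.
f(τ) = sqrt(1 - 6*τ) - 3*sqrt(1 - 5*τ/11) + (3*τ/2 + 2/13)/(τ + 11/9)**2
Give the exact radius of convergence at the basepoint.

The radius of convergence is 1/6.

Denominator factor (τ + 11/9)^2: pole of order 2 at -11/9, modulus 11/9.
Branch term (1)*sqrt(1 - τ/(1/6)): its argument vanishes at τ = 1/6, a square-root branch point, modulus 1/6.
Branch term (-3)*sqrt(1 - τ/(11/5)): its argument vanishes at τ = 11/5, a square-root branch point, modulus 11/5.
The radius of convergence is the smallest modulus among the singular points: 1/6.


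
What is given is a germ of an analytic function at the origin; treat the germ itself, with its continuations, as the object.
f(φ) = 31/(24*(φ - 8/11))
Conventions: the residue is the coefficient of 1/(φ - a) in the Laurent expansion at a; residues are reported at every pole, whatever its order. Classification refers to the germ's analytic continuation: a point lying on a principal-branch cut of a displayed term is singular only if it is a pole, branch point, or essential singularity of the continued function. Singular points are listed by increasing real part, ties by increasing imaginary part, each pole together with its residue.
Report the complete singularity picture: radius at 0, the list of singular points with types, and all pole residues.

Denominator factor (φ - 8/11): pole of order 1 at 8/11, modulus 8/11.
The radius of convergence is the smallest modulus among the singular points: 8/11.
At the order-1 pole 8/11 set g(φ) = (φ - (8/11))*f(φ) = 31/24.
Simple pole: residue = g(a) at a = 8/11, which is 31/24.

Radius of convergence at 0: 8/11.
At 8/11: a pole of order 1; residue 31/24.


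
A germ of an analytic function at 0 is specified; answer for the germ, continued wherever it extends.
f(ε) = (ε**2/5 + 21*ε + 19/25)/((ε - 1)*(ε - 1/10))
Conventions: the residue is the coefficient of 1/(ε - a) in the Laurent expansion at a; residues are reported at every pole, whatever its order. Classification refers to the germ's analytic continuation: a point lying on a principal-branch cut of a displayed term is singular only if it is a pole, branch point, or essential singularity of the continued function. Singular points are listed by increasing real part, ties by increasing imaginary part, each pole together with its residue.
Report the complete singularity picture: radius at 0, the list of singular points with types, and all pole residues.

Radius of convergence at 0: 1/10.
At 1/10: a pole of order 1; residue -159/50.
At 1: a pole of order 1; residue 122/5.

Denominator factor (ε - 1/10): pole of order 1 at 1/10, modulus 1/10.
Denominator factor (ε - 1): pole of order 1 at 1, modulus 1.
The radius of convergence is the smallest modulus among the singular points: 1/10.
At the order-1 pole 1/10 set g(ε) = (ε - (1/10))*f(ε) = (ε**2/5 + 21*ε + 19/25)/(ε - 1).
Simple pole: residue = g(a) at a = 1/10, which is -159/50.
At the order-1 pole 1 set g(ε) = (ε - (1))*f(ε) = (ε**2/5 + 21*ε + 19/25)/(ε - 1/10).
Simple pole: residue = g(a) at a = 1, which is 122/5.
List the singular points by increasing real part (a conjugate pair: the negative imaginary part first).


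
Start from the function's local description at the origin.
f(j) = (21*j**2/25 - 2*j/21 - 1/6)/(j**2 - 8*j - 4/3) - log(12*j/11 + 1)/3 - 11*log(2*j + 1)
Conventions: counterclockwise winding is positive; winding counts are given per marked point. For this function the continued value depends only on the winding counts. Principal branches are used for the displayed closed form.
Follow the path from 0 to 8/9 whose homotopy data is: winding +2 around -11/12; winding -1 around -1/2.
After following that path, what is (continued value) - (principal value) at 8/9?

The rational part is single-valued and drops out of the difference; each branch term changes only by its own monodromy.
(-11)*log(1 - j/(-1/2)): each positive loop around -1/2 adds 2*pi*i to the log, so winding -1 contributes (-11)*(-1)*2*pi*i = (22)*pi*i.
(-1/3)*log(1 - j/(-11/12)): each positive loop around -11/12 adds 2*pi*i to the log, so winding +2 contributes (-1/3)*(2)*2*pi*i = -(4/3)*pi*i.
Summing the contributions at j = 8/9 gives (62/3)*pi*i.

Continued minus principal equals (62/3)*pi*i.


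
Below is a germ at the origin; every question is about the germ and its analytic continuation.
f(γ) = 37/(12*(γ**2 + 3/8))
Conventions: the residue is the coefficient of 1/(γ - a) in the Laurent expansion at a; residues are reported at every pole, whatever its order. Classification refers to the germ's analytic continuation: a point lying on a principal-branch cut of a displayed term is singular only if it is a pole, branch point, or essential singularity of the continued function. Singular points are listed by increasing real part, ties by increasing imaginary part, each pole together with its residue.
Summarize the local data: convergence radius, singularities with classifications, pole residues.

Denominator factor (γ**2 + 3/8): discriminant -3/2, complex-conjugate roots ((1/4)*sqrt(6))*i and -((1/4)*sqrt(6))*i; poles of order 1, moduli (1/4)*sqrt(6) and (1/4)*sqrt(6).
The radius of convergence is the smallest modulus among the singular points: (1/4)*sqrt(6).
The factor γ**2 + 3/8 splits as (γ - a)(γ - a') with a = -((1/4)*sqrt(6))*i, a' = ((1/4)*sqrt(6))*i. At the order-1 pole a set g(γ) = (γ - a)*f(γ) = [37/12] / (γ - a').
Simple pole: residue = g(a) at a = -((1/4)*sqrt(6))*i, which is ((37/36)*sqrt(6))*i.
The factor γ**2 + 3/8 splits as (γ - a)(γ - a') with a = ((1/4)*sqrt(6))*i, a' = -((1/4)*sqrt(6))*i. At the order-1 pole a set g(γ) = (γ - a)*f(γ) = [37/12] / (γ - a').
Simple pole: residue = g(a) at a = ((1/4)*sqrt(6))*i, which is -((37/36)*sqrt(6))*i.
List the singular points by increasing real part (a conjugate pair: the negative imaginary part first).

Radius of convergence at 0: (1/4)*sqrt(6).
At -((1/4)*sqrt(6))*i: a pole of order 1; residue ((37/36)*sqrt(6))*i.
At ((1/4)*sqrt(6))*i: a pole of order 1; residue -((37/36)*sqrt(6))*i.


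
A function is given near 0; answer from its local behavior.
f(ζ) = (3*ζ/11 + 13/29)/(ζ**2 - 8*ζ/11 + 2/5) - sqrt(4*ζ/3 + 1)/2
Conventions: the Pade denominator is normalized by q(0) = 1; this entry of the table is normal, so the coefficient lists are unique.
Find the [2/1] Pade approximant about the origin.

Taylor coefficients needed (expand at 0): a_0 = 18/29, a_1 = 4567/1914, a_2 = 284711/126324, a_3 = -12409517/4168692.
Write the denominator as Q(ζ) = 1 + q1*ζ. Requiring Q*f - P = O(ζ^4) with deg P <= 2 kills the coefficients of ζ^3..ζ^3 in Q*f:
  ζ^3: a_3 + q1*a_2 = 0, i.e. -12409517/4168692 + (284711/126324)*q1 = 0.
Solving this linear system: q1 = 12409517/9395463.
The numerator is Q*f truncated at degree 2: P0 = a_0 = 18/29; P1 = a_1 + q1*a_0 = 1747017749/544936854; P2 = a_2 + q1*a_1 = 17673534709/3269621124.

The Pade approximant has numerator coefficients [18/29, 1747017749/544936854, 17673534709/3269621124]; denominator coefficients [1, 12409517/9395463].


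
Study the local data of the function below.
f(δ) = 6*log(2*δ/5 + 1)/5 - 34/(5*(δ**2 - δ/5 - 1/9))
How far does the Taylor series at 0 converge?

The radius of convergence is -1/10 + (1/30)*sqrt(109).

Denominator factor (δ**2 - δ/5 - 1/9): discriminant 109/225, real irrational roots 1/10 + (1/30)*sqrt(109) and 1/10 - (1/30)*sqrt(109); poles of order 1, moduli 1/10 + (1/30)*sqrt(109) and -1/10 + (1/30)*sqrt(109).
Branch term (6/5)*log(1 - δ/(-5/2)): its argument vanishes at δ = -5/2, a logarithmic branch point, modulus 5/2.
The radius of convergence is the smallest modulus among the singular points: -1/10 + (1/30)*sqrt(109).


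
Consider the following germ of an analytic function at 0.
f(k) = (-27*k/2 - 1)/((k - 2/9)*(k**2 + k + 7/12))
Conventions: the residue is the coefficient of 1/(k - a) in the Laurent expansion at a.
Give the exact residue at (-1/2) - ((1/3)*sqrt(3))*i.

The residue is (648/277) - ((5607/1108)*sqrt(3))*i.

The factor k**2 + k + 7/12 splits as (k - a)(k - a') with a = (-1/2) - ((1/3)*sqrt(3))*i, a' = (-1/2) + ((1/3)*sqrt(3))*i. At the order-1 pole a set g(k) = (k - a)*f(k) = [(-27*k/2 - 1)/(k - 2/9)] / (k - a').
Simple pole: residue = g(a) at a = (-1/2) - ((1/3)*sqrt(3))*i, which is (648/277) - ((5607/1108)*sqrt(3))*i.


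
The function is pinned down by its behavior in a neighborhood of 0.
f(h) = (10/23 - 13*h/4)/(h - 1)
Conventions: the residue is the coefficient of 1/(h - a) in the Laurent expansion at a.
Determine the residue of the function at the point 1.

The residue is -259/92.

At the order-1 pole 1 set g(h) = (h - (1))*f(h) = 10/23 - 13*h/4.
Simple pole: residue = g(a) at a = 1, which is -259/92.


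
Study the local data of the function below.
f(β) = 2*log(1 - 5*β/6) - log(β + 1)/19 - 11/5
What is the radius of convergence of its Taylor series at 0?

The radius of convergence is 1.

Branch term (2)*log(1 - β/(6/5)): its argument vanishes at β = 6/5, a logarithmic branch point, modulus 6/5.
Branch term (-1/19)*log(1 - β/(-1)): its argument vanishes at β = -1, a logarithmic branch point, modulus 1.
The radius of convergence is the smallest modulus among the singular points: 1.


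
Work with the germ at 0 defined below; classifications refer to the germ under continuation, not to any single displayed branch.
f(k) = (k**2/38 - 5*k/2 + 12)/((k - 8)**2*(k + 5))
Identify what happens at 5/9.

Denominator factors: k + 5 = 50/9 at k = 5/9; k - 8 = -67/9 at k = 5/9 — none vanishes.
So the germ continues analytically to 5/9.

The point is a regular point.


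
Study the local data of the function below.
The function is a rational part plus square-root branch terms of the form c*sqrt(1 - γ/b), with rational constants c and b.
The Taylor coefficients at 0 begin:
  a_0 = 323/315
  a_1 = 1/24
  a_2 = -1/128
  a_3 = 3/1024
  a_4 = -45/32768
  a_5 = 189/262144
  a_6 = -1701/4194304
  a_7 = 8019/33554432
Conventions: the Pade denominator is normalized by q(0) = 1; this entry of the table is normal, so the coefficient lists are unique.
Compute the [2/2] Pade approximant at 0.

Taylor coefficients needed (read off): a_0 = 323/315, a_1 = 1/24, a_2 = -1/128, a_3 = 3/1024, a_4 = -45/32768.
Write the denominator as Q(γ) = 1 + q1*γ + q2*γ^2. Requiring Q*f - P = O(γ^5) with deg P <= 2 kills the coefficients of γ^3..γ^4 in Q*f:
  γ^3: a_3 + q1*a_2 + q2*a_1 = 0, i.e. 3/1024 + (-1/128)*q1 + (1/24)*q2 = 0.
  γ^4: a_4 + q1*a_3 + q2*a_2 = 0, i.e. -45/32768 + (3/1024)*q1 + (-1/128)*q2 = 0.
Solving this linear system: q1 = 9/16, q2 = 9/256.
The numerator is Q*f truncated at degree 2: P0 = a_0 = 323/315; P1 = a_1 + q1*a_0 = 1039/1680; P2 = a_2 + q1*a_1 + q2*a_0 = 463/8960.

The Pade approximant has numerator coefficients [323/315, 1039/1680, 463/8960]; denominator coefficients [1, 9/16, 9/256].


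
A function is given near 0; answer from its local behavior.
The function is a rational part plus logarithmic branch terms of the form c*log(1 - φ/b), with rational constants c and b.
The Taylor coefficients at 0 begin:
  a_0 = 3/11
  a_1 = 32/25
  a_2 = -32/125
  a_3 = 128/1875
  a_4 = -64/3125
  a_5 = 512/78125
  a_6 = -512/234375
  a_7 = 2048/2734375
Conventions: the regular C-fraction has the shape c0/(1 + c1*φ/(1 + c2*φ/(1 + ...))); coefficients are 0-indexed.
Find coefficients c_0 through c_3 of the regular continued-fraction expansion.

The regular C-fraction coefficients are [3/11, -352/75, 367/75, 1/367].

Taylor coefficients (read off): a_0 = 3/11, a_1 = 32/25, a_2 = -32/125, a_3 = 128/1875.
c0 = a_0 = 3/11. Peel one level at a time: if S = 1 + c*φ/S' with S'(0) = 1, then c is the φ-coefficient of S and S' = c*φ/(S - 1).
S_1 = c0/f = 1 + (-352/75)*φ + (129184/5625)*φ^2 + ...; c1 = -352/75.
S_2 = c1*φ/(S_1 - 1) = 1 + (367/75)*φ + (-1/75)*φ^2 + ...; c2 = 367/75.
S_3 = c2*φ/(S_2 - 1) = 1 + (1/367)*φ + ...; c3 = 1/367.


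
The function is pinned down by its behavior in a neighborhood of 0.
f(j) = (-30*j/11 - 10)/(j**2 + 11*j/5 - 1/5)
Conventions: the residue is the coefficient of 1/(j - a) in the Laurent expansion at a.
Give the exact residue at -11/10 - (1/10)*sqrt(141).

The factor j**2 + 11*j/5 - 1/5 splits as (j - a)(j - a') with a = -11/10 - (1/10)*sqrt(141), a' = -11/10 + (1/10)*sqrt(141). At the order-1 pole a set g(j) = (j - a)*f(j) = [-30*j/11 - 10] / (j - a').
Simple pole: residue = g(a) at a = -11/10 - (1/10)*sqrt(141), which is -15/11 + (35/141)*sqrt(141).

The residue is -15/11 + (35/141)*sqrt(141).


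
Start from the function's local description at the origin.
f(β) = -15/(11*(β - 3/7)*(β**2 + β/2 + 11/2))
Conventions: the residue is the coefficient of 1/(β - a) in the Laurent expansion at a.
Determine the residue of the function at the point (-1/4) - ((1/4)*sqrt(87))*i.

The factor β**2 + β/2 + 11/2 splits as (β - a)(β - a') with a = (-1/4) - ((1/4)*sqrt(87))*i, a' = (-1/4) + ((1/4)*sqrt(87))*i. At the order-1 pole a set g(β) = (β - a)*f(β) = [-15/(11*(β - 3/7))] / (β - a').
Simple pole: residue = g(a) at a = (-1/4) - ((1/4)*sqrt(87))*i, which is (735/6358) + ((665/184382)*sqrt(87))*i.

The residue is (735/6358) + ((665/184382)*sqrt(87))*i.


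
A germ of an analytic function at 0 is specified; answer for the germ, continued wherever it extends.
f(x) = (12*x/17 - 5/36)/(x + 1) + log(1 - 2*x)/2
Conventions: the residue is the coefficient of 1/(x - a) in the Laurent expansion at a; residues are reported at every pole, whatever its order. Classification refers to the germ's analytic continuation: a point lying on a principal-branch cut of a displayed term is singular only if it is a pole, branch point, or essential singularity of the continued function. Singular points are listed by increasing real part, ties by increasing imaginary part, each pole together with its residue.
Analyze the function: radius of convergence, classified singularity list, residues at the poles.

Denominator factor (x + 1): pole of order 1 at -1, modulus 1.
Branch term (1/2)*log(1 - x/(1/2)): its argument vanishes at x = 1/2, a logarithmic branch point, modulus 1/2.
The radius of convergence is the smallest modulus among the singular points: 1/2.
The branch term is analytic at -1 and contributes nothing to the residue; only the rational part matters.
At the order-1 pole -1 set g(x) = (x - (-1))*(rational part) = 12*x/17 - 5/36.
Simple pole: residue = g(a) at a = -1, which is -517/612.
List the singular points by increasing real part (a conjugate pair: the negative imaginary part first).

Radius of convergence at 0: 1/2.
At -1: a pole of order 1; residue -517/612.
At 1/2: a logarithmic branch point.


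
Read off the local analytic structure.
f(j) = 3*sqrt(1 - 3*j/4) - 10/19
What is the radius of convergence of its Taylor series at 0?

The radius of convergence is 4/3.

Branch term (3)*sqrt(1 - j/(4/3)): its argument vanishes at j = 4/3, a square-root branch point, modulus 4/3.
The radius of convergence is the smallest modulus among the singular points: 4/3.


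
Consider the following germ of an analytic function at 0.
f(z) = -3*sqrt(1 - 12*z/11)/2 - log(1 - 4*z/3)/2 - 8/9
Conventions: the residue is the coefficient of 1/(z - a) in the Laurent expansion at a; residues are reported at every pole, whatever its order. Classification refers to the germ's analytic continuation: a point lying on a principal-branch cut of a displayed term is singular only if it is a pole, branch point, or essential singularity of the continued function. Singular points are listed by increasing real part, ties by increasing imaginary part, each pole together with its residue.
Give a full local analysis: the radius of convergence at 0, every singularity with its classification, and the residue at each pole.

Radius of convergence at 0: 3/4.
At 3/4: a logarithmic branch point.
At 11/12: an algebraic (square-root) branch point.

Branch term (-3/2)*sqrt(1 - z/(11/12)): its argument vanishes at z = 11/12, a square-root branch point, modulus 11/12.
Branch term (-1/2)*log(1 - z/(3/4)): its argument vanishes at z = 3/4, a logarithmic branch point, modulus 3/4.
The radius of convergence is the smallest modulus among the singular points: 3/4.
List the singular points by increasing real part (a conjugate pair: the negative imaginary part first).


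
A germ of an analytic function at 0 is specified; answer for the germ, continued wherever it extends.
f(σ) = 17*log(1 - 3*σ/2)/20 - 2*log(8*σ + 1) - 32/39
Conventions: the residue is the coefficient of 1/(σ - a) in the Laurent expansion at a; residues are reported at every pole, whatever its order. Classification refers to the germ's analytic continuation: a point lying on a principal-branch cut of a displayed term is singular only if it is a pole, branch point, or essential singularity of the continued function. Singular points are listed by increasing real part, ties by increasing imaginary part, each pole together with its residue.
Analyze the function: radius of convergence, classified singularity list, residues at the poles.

Branch term (17/20)*log(1 - σ/(2/3)): its argument vanishes at σ = 2/3, a logarithmic branch point, modulus 2/3.
Branch term (-2)*log(1 - σ/(-1/8)): its argument vanishes at σ = -1/8, a logarithmic branch point, modulus 1/8.
The radius of convergence is the smallest modulus among the singular points: 1/8.
List the singular points by increasing real part (a conjugate pair: the negative imaginary part first).

Radius of convergence at 0: 1/8.
At -1/8: a logarithmic branch point.
At 2/3: a logarithmic branch point.


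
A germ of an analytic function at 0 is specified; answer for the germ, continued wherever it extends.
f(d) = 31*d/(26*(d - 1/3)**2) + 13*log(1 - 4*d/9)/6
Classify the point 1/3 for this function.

The denominator factor d - 1/3 vanishes at 1/3 and appears to the power 2; the numerator there equals 31/78, nonzero, and no other factor vanishes.
The branch terms are analytic at this point.
Hence a pole whose order is the multiplicity, 2.

The point is a pole of order 2.


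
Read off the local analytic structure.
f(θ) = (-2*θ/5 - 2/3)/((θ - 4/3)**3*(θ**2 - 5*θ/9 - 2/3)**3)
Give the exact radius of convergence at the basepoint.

Denominator factor (θ - 4/3)^3: pole of order 3 at 4/3, modulus 4/3.
Denominator factor (θ**2 - 5*θ/9 - 2/3)^3: discriminant 241/81, real irrational roots 5/18 + (1/18)*sqrt(241) and 5/18 - (1/18)*sqrt(241); poles of order 3, moduli 5/18 + (1/18)*sqrt(241) and -5/18 + (1/18)*sqrt(241).
The radius of convergence is the smallest modulus among the singular points: -5/18 + (1/18)*sqrt(241).

The radius of convergence is -5/18 + (1/18)*sqrt(241).


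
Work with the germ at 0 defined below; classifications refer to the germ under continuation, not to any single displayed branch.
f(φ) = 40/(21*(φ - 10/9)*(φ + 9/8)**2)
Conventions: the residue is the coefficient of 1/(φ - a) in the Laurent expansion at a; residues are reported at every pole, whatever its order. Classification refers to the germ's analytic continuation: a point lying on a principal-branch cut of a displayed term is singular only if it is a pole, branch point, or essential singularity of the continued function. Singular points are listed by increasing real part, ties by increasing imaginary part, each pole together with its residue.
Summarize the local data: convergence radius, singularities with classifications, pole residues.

Denominator factor (φ + 9/8)^2: pole of order 2 at -9/8, modulus 9/8.
Denominator factor (φ - 10/9): pole of order 1 at 10/9, modulus 10/9.
The radius of convergence is the smallest modulus among the singular points: 10/9.
At the order-2 pole -9/8 set g(φ) = (φ - (-9/8))^2*f(φ) = 40/(21*(φ - 10/9)).
Order-2 pole: residue = g'(a); g'(-9/8) = -69120/181447, so the residue is -69120/181447.
At the order-1 pole 10/9 set g(φ) = (φ - (10/9))*f(φ) = 40/(21*(φ + 9/8)**2).
Simple pole: residue = g(a) at a = 10/9, which is 69120/181447.
List the singular points by increasing real part (a conjugate pair: the negative imaginary part first).

Radius of convergence at 0: 10/9.
At -9/8: a pole of order 2; residue -69120/181447.
At 10/9: a pole of order 1; residue 69120/181447.


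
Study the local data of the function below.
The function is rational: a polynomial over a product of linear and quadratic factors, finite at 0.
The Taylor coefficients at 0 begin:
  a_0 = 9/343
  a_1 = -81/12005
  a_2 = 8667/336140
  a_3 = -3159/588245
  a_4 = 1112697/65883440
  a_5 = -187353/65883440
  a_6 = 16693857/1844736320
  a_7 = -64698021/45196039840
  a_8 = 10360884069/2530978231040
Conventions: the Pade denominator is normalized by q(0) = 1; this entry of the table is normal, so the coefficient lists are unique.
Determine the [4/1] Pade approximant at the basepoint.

Taylor coefficients needed (read off): a_0 = 9/343, a_1 = -81/12005, a_2 = 8667/336140, a_3 = -3159/588245, a_4 = 1112697/65883440, a_5 = -187353/65883440.
Write the denominator as Q(n) = 1 + q1*n. Requiring Q*f - P = O(n^6) with deg P <= 4 kills the coefficients of n^5..n^5 in Q*f:
  n^5: a_5 + q1*a_4 = 0, i.e. -187353/65883440 + (1112697/65883440)*q1 = 0.
Solving this linear system: q1 = 771/4579.
The numerator is Q*f truncated at degree 4: P0 = a_0 = 9/343; P1 = a_1 + q1*a_0 = -128034/54970895; P2 = a_2 + q1*a_1 = 7587513/307837012; P3 = a_3 + q1*a_2 = -2216889/2154859084; P4 = a_4 + q1*a_3 = 964450719/60336054352.

The Pade approximant has numerator coefficients [9/343, -128034/54970895, 7587513/307837012, -2216889/2154859084, 964450719/60336054352]; denominator coefficients [1, 771/4579].


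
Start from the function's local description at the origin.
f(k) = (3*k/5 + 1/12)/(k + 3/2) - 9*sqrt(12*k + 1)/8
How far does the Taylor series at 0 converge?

The radius of convergence is 1/12.

Denominator factor (k + 3/2): pole of order 1 at -3/2, modulus 3/2.
Branch term (-9/8)*sqrt(1 - k/(-1/12)): its argument vanishes at k = -1/12, a square-root branch point, modulus 1/12.
The radius of convergence is the smallest modulus among the singular points: 1/12.


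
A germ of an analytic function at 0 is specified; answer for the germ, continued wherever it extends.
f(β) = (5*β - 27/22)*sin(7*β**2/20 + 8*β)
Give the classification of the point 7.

There is no denominator, hence no pole anywhere.
The factor sin(7*β**2/20 + 8*β) is entire.
So the germ continues analytically to 7.

The point is a regular point.


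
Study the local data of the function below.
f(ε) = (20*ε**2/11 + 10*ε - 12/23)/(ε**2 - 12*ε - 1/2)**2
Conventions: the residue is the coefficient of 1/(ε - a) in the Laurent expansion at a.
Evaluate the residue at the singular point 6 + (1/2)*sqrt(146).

The factor ε**2 - 12*ε - 1/2 splits as (ε - a)(ε - a') with a = 6 + (1/2)*sqrt(146), a' = 6 - (1/2)*sqrt(146). At the order-2 pole a set g(ε) = (ε - a)^2*f(ε) = [20*ε**2/11 + 10*ε - 12/23] / (ε - a')^2.
Order-2 pole: residue = g'(a); g'(6 + (1/2)*sqrt(146)) = -(7409/1348237)*sqrt(146), so the residue is -(7409/1348237)*sqrt(146).

The residue is -(7409/1348237)*sqrt(146).


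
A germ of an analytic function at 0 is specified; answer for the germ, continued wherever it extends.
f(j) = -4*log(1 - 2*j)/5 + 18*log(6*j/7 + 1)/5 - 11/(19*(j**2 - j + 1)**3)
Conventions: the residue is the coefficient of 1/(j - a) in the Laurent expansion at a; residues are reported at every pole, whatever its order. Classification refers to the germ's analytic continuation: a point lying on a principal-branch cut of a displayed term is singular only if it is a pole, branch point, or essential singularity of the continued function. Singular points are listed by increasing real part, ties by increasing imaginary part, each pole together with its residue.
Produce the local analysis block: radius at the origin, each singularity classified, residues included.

Denominator factor (j**2 - j + 1)^3: discriminant -3, complex-conjugate roots (1/2) + ((1/2)*sqrt(3))*i and (1/2) - ((1/2)*sqrt(3))*i; poles of order 3, moduli 1 and 1.
Branch term (-4/5)*log(1 - j/(1/2)): its argument vanishes at j = 1/2, a logarithmic branch point, modulus 1/2.
Branch term (18/5)*log(1 - j/(-7/6)): its argument vanishes at j = -7/6, a logarithmic branch point, modulus 7/6.
The radius of convergence is the smallest modulus among the singular points: 1/2.
The branch terms are analytic at (1/2) - ((1/2)*sqrt(3))*i and contribute nothing to the residue; only the rational part matters.
The factor j**2 - j + 1 splits as (j - a)(j - a') with a = (1/2) - ((1/2)*sqrt(3))*i, a' = (1/2) + ((1/2)*sqrt(3))*i. At the order-3 pole a set g(j) = (j - a)^3*(rational part) = [-11/19] / (j - a')^3.
Order-3 pole: residue = g''(a)/2; g''((1/2) - ((1/2)*sqrt(3))*i) = -((44/171)*sqrt(3))*i, so the residue is -((22/171)*sqrt(3))*i.
The branch terms are analytic at (1/2) + ((1/2)*sqrt(3))*i and contribute nothing to the residue; only the rational part matters.
The factor j**2 - j + 1 splits as (j - a)(j - a') with a = (1/2) + ((1/2)*sqrt(3))*i, a' = (1/2) - ((1/2)*sqrt(3))*i. At the order-3 pole a set g(j) = (j - a)^3*(rational part) = [-11/19] / (j - a')^3.
Order-3 pole: residue = g''(a)/2; g''((1/2) + ((1/2)*sqrt(3))*i) = ((44/171)*sqrt(3))*i, so the residue is ((22/171)*sqrt(3))*i.
List the singular points by increasing real part (a conjugate pair: the negative imaginary part first).

Radius of convergence at 0: 1/2.
At -7/6: a logarithmic branch point.
At (1/2) - ((1/2)*sqrt(3))*i: a pole of order 3; residue -((22/171)*sqrt(3))*i.
At 1/2: a logarithmic branch point.
At (1/2) + ((1/2)*sqrt(3))*i: a pole of order 3; residue ((22/171)*sqrt(3))*i.


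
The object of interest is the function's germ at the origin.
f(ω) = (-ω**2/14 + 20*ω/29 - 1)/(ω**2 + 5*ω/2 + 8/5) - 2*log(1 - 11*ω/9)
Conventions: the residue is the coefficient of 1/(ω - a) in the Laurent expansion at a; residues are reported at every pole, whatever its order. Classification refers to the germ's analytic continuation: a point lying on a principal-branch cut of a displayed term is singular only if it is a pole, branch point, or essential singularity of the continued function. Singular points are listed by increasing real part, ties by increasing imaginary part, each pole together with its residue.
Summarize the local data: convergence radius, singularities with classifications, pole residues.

Radius of convergence at 0: 9/11.
At (-5/4) - ((1/20)*sqrt(15))*i: a pole of order 1; residue (705/1624) - ((32009/24360)*sqrt(15))*i.
At (-5/4) + ((1/20)*sqrt(15))*i: a pole of order 1; residue (705/1624) + ((32009/24360)*sqrt(15))*i.
At 9/11: a logarithmic branch point.


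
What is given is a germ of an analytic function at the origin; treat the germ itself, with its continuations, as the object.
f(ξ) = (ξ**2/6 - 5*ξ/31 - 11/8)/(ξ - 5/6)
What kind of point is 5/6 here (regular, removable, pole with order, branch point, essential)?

The point is a pole of order 1.

The denominator factor ξ - 5/6 vanishes at 5/6 and appears to the power 1; the numerator there equals -2333/1674, nonzero, and no other factor vanishes.
Hence a pole whose order is the multiplicity, 1.


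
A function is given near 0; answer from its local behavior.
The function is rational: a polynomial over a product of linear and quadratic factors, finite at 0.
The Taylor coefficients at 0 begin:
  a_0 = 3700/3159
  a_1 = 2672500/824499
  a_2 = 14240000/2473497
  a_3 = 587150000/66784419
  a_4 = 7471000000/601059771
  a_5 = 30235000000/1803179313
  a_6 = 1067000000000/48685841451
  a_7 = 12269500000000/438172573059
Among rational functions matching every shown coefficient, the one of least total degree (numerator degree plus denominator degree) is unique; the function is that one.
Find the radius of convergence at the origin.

The radius of convergence is 9/10.

No rational of total degree below 3 reproduces all 8 coefficients; solving the [1/2] Pade equations on them gives f(ξ) = (15*ξ/29 + 37/39)/(ξ - 9/10)**2, whose expansion matches every shown term.
Denominator factor (ξ - 9/10)^2: pole of order 2 at 9/10, modulus 9/10.
The radius of convergence is the smallest modulus among the singular points: 9/10.


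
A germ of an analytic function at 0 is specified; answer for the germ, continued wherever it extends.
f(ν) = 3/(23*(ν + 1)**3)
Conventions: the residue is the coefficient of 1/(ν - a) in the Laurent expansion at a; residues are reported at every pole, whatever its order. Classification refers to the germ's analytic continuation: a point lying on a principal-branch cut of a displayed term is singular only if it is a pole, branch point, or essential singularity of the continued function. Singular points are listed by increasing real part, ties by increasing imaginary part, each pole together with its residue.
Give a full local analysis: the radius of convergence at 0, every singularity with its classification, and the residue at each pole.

Radius of convergence at 0: 1.
At -1: a pole of order 3; residue 0.

Denominator factor (ν + 1)^3: pole of order 3 at -1, modulus 1.
The radius of convergence is the smallest modulus among the singular points: 1.
At the order-3 pole -1 set g(ν) = (ν - (-1))^3*f(ν) = 3/23.
Order-3 pole: residue = g''(a)/2; g''(-1) = 0, so the residue is 0.


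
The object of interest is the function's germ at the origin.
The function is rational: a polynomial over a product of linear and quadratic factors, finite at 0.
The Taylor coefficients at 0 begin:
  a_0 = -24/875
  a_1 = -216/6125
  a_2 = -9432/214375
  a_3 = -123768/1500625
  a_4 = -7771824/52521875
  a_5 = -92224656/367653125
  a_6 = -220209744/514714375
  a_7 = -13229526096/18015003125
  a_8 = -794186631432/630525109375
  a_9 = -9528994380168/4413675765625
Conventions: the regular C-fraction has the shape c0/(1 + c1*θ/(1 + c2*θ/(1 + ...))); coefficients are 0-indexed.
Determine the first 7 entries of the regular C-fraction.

The regular C-fraction coefficients are [-24/875, -9/7, 4/105, 308/15, -2343/112, 2379/87472, -2218244/27869985].

Taylor coefficients (read off): a_0 = -24/875, a_1 = -216/6125, a_2 = -9432/214375, a_3 = -123768/1500625, a_4 = -7771824/52521875, a_5 = -92224656/367653125, a_6 = -220209744/514714375.
c0 = a_0 = -24/875. Peel one level at a time: if S = 1 + c*θ/S' with S'(0) = 1, then c is the θ-coefficient of S and S' = c*θ/(S - 1).
S_1 = c0/f = 1 + (-9/7)*θ + (12/245)*θ^2 + ...; c1 = -9/7.
S_2 = c1*θ/(S_1 - 1) = 1 + (4/105)*θ + (-176/225)*θ^2 + ...; c2 = 4/105.
S_3 = c2*θ/(S_2 - 1) = 1 + (308/15)*θ + (8591/20)*θ^2 + ...; c3 = 308/15.
S_4 = c3*θ/(S_3 - 1) = 1 + (-2343/112)*θ + (7137/12544)*θ^2 + ...; c4 = -2343/112.
S_5 = c4*θ/(S_4 - 1) = 1 + (2379/87472)*θ + (79223/36597660)*θ^2 + ...; c5 = 2379/87472.
S_6 = c5*θ/(S_5 - 1) = 1 + (-2218244/27869985)*θ + ...; c6 = -2218244/27869985.
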